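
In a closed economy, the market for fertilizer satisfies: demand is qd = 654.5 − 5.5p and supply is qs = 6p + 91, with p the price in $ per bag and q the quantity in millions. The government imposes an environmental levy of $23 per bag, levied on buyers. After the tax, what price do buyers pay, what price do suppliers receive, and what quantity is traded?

Without the tax, 654.5 − 5.5p = 6p + 91 gives 11.5p = 563.5, so p* = $49 and q* = 385.
With the tax collected from buyers, demand (in seller-price terms) shifts: qd = 654.5 − 5.5(p + 23).
Solving gives q = 319 with buyers paying $61 and suppliers receiving $38 (the $23 wedge).
The less price-elastic side of the market bears the larger share of a per-unit tax.

Buyers pay $61; suppliers receive $38; quantity = 319.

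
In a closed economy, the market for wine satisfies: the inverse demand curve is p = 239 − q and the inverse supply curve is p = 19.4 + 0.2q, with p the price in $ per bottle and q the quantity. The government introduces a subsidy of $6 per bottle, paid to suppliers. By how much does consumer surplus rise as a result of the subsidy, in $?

Rewrite in direct form: qd = 239 − p and qs = 5p − 97.
Without the subsidy, 239 − p = 5p − 97 gives 6p = 336, so p* = $56 and q* = 183.
With a per-unit subsidy paid to suppliers, each receives p + 6 per unit sold, so supply becomes qs = 5(p + 6) − 97.
Solving gives q = 188 with buyers paying $51 and suppliers receiving $57 (the $6 wedge).
ΔCS is the trapezoid between Q = 188 and Q = 183 of height $5: ½ · (183 + 188) · 5 = $927.5.

Consumer surplus rises by $927.5.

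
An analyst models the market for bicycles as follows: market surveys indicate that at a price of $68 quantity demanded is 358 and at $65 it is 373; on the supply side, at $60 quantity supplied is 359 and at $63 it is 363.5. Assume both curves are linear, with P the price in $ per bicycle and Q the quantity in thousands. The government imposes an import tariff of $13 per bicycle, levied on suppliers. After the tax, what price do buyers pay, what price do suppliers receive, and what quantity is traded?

Buyers pay $69; suppliers receive $56; quantity = 353.

Demand slope: (373 − 358)/(65 − 68) = -5, so Qd = 698 − 5P.
Supply slope: (363.5 − 359)/(63 − 60) = 1.5, so Qs = 1.5P + 269.
Without the tax, 698 − 5P = 1.5P + 269 gives 6.5P = 429, so P* = $66 and Q* = 368.
With the tax collected from suppliers, supply shifts: Qs = 1.5(P − 13) + 269.
New equilibrium: buyers pay $69, suppliers receive $56, Q = 353. (Wedge: Pb − Ps = 13.)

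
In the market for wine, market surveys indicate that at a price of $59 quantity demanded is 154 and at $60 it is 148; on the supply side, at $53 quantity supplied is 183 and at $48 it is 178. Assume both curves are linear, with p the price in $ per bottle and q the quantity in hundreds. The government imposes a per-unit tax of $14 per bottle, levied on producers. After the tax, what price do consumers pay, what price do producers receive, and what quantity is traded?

Demand slope: (148 − 154)/(60 − 59) = -6, so qd = 508 − 6p.
Supply slope: (178 − 183)/(48 − 53) = 1, so qs = p + 130.
Without the tax, 508 − 6p = p + 130 gives 7p = 378, so p* = $54 and q* = 184.
With the tax collected from producers, supply shifts: qs = (p − 14) + 130.
Solving gives q = 172 with consumers paying $56 and producers receiving $42 (the $14 wedge).
The less price-elastic side of the market bears the larger share of a per-unit tax.

Consumers pay $56; producers receive $42; quantity = 172.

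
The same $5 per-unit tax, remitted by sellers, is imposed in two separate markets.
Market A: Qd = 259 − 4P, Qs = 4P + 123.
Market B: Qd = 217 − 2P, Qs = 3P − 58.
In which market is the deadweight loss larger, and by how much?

Market A: pre-tax P* = $17, Q* = 191; post-tax Q = 181; deadweight loss = $25.
Market B: pre-tax P* = $55, Q* = 107; post-tax Q = 101; deadweight loss = $15.
Difference: $25 vs $15 → market A is larger by $10.

Market A, by $10.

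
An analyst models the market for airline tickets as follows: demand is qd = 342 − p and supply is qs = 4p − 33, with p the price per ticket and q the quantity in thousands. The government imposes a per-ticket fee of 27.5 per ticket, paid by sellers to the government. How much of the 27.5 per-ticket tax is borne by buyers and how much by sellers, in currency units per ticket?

Before the tax: set 342 − p = 4p − 33 → p* = 75, q* = 267.
With the tax collected from sellers, supply shifts: qs = 4(p − 27.5) − 33.
Solving gives q = 245 with buyers paying 97 and sellers receiving 69.5 (the 27.5 wedge).
Burden on buyers: 22; on sellers: 5.5. (They sum to 27.5.)

Buyers bear 22 per ticket; sellers bear 5.5 per ticket.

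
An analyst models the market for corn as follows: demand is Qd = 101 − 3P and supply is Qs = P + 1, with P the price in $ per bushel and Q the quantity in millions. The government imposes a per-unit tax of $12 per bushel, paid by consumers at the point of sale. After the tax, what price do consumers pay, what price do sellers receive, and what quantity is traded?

Consumers pay $28; sellers receive $16; quantity = 17.

Without the tax, 101 − 3P = P + 1 gives 4P = 100, so P* = $25 and Q* = 26.
With the tax collected from consumers, demand (in seller-price terms) shifts: Qd = 101 − 3(P + 12).
New equilibrium: consumers pay $28, sellers receive $16, Q = 17. (Wedge: Pb − Ps = 12.)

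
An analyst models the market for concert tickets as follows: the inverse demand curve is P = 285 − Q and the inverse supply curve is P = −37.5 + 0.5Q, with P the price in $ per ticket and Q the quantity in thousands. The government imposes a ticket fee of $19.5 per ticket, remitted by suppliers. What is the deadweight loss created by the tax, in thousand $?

Inverting to Q(P) form: Qd = 285 − P; Qs = 2P + 75.
Without the tax, 285 − P = 2P + 75 gives 3P = 210, so P* = $70 and Q* = 215.
With the tax collected from suppliers, supply shifts: Qs = 2(P − 19.5) + 75.
New equilibrium: consumers pay $83, suppliers receive $63.5, Q = 202. (Wedge: Pb − Ps = 19.5.)
Quantity falls by |ΔQ| = |215 − 202| = 13.
DWL = ½ · t · |ΔQ| = ½ · 19.5 · 13 = $126.75.

Deadweight loss = $126.75 thousand.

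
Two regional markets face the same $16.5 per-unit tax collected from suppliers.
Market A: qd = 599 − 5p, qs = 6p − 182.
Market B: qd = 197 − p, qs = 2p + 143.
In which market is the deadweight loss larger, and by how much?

Market A: pre-tax p* = $71, q* = 244; post-tax q = 199; deadweight loss = $371.25.
Market B: pre-tax p* = $18, q* = 179; post-tax q = 168; deadweight loss = $90.75.
Difference: $371.25 vs $90.75 → market A is larger by $280.5.

Market A, by $280.5.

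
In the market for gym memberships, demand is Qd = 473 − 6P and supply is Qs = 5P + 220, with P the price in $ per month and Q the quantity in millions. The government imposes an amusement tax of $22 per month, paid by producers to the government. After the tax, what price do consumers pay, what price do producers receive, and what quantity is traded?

Consumers pay $33; producers receive $11; quantity = 275.

Without the tax, 473 − 6P = 5P + 220 gives 11P = 253, so P* = $23 and Q* = 335.
With the tax collected from producers, supply shifts: Qs = 5(P − 22) + 220.
New equilibrium: consumers pay $33, producers receive $11, Q = 275. (Wedge: Pb − Ps = 22.)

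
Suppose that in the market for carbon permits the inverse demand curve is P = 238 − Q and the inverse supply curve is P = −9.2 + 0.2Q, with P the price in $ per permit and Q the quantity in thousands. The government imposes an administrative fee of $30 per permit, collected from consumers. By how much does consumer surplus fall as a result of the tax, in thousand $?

Consumer surplus falls by $4837.5 thousand.

Inverting to Q(P) form: Qd = 238 − P; Qs = 5P + 46.
Without the tax, 238 − P = 5P + 46 gives 6P = 192, so P* = $32 and Q* = 206.
With the tax collected from consumers, demand (in seller-price terms) shifts: Qd = 238 − (P + 30).
New equilibrium: consumers pay $57, sellers receive $27, Q = 181. (Wedge: Pb − Ps = 30.)
ΔCS is the trapezoid between Q = 181 and Q = 206 of height $25: ½ · (206 + 181) · 25 = $4837.5.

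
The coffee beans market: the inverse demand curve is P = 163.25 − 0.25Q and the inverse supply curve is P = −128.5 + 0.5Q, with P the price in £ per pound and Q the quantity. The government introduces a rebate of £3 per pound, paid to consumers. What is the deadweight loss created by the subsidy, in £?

Deadweight loss = £6.

Rewrite in direct form: Qd = 653 − 4P and Qs = 2P + 257.
Before the subsidy: set 653 − 4P = 2P + 257 → P* = £66, Q* = 389.
With a per-unit subsidy paid to consumers, each effectively pays P − 3, so demand becomes Qd = 653 − 4(P − 3).
New equilibrium: consumers pay £65, suppliers receive £68, Q = 393. (Wedge: Pb − Ps = −3.)
Quantity rises by |ΔQ| = |389 − 393| = 4.
DWL = ½ · t · |ΔQ| = ½ · 3 · 4 = £6.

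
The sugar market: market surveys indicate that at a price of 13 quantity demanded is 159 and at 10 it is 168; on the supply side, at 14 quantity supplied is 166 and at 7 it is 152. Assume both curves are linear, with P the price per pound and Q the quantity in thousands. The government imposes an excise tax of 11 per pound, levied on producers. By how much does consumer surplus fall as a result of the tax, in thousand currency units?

Demand slope: (168 − 159)/(10 − 13) = -3, so Qd = 198 − 3P.
Supply slope: (152 − 166)/(7 − 14) = 2, so Qs = 2P + 138.
Before the tax: set 198 − 3P = 2P + 138 → P* = 12, Q* = 162.
With the tax collected from producers, supply shifts: Qs = 2(P − 11) + 138.
New equilibrium: buyers pay 16.4, producers receive 5.4, Q = 148.8. (Wedge: Pb − Ps = 11.)
ΔCS is the trapezoid between Q = 148.8 and Q = 162 of height 4.4: ½ · (162 + 148.8) · 4.4 = 683.76.

Consumer surplus falls by 683.76 thousand.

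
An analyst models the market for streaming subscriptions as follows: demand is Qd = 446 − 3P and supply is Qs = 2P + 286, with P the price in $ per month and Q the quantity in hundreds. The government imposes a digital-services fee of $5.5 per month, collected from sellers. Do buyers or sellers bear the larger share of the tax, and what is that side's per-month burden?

Before the tax: set 446 − 3P = 2P + 286 → P* = $32, Q* = 350.
With the tax collected from sellers, supply shifts: Qs = 2(P − 5.5) + 286.
Solving gives Q = 343.4 with buyers paying $34.2 and sellers receiving $28.7 (the $5.5 wedge).
Per-month burden: buyers $2.2, sellers $3.3.
Sellers take the larger share because supply is less price-elastic here (demand slope 3 vs supply slope 2).
The less price-elastic side of the market bears the larger share of a per-unit tax.

Sellers bear the larger share: $3.3 per month.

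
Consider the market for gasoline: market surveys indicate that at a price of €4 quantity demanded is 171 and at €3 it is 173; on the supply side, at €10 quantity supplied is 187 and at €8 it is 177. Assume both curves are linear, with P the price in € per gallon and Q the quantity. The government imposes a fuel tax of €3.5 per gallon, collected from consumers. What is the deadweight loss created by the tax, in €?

Deadweight loss = €8.75.

Demand slope: (173 − 171)/(3 − 4) = -2, so Qd = 179 − 2P.
Supply slope: (177 − 187)/(8 − 10) = 5, so Qs = 5P + 137.
Before the tax: set 179 − 2P = 5P + 137 → P* = €6, Q* = 167.
With the tax collected from consumers, demand (in seller-price terms) shifts: Qd = 179 − 2(P + 3.5).
Solving gives Q = 162 with consumers paying €8.5 and suppliers receiving €5 (the €3.5 wedge).
Quantity falls by |ΔQ| = |167 − 162| = 5.
DWL = ½ · t · |ΔQ| = ½ · 3.5 · 5 = €8.75.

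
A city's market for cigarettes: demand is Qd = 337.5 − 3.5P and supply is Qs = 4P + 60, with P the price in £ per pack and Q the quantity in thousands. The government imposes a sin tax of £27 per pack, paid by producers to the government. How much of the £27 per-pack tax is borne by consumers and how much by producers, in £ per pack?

Consumers bear £14.4 per pack; producers bear £12.6 per pack.

Before the tax: set 337.5 − 3.5P = 4P + 60 → P* = £37, Q* = 208.
With the tax collected from producers, supply shifts: Qs = 4(P − 27) + 60.
Solving gives Q = 157.6 with consumers paying £51.4 and producers receiving £24.4 (the £27 wedge).
Burden on consumers: £14.4; on producers: £12.6. (They sum to £27.)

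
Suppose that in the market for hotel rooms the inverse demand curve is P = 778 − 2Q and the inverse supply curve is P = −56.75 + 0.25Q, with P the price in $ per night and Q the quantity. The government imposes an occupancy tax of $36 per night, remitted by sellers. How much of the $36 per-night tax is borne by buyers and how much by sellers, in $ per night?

Inverting to Q(P) form: Qd = 389 − 0.5P; Qs = 4P + 227.
Without the tax, 389 − 0.5P = 4P + 227 gives 4.5P = 162, so P* = $36 and Q* = 371.
With the tax collected from sellers, supply shifts: Qs = 4(P − 36) + 227.
Solving gives Q = 355 with buyers paying $68 and sellers receiving $32 (the $36 wedge).
Burden on buyers: $32; on sellers: $4. (They sum to $36.)

Buyers bear $32 per night; sellers bear $4 per night.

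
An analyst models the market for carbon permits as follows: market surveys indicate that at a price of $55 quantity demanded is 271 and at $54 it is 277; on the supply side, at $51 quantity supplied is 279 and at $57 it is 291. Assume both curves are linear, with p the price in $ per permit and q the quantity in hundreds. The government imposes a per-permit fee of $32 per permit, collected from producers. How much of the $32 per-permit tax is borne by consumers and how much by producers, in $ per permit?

Consumers bear $8 per permit; producers bear $24 per permit.

Demand slope: (277 − 271)/(54 − 55) = -6, so qd = 601 − 6p.
Supply slope: (291 − 279)/(57 − 51) = 2, so qs = 2p + 177.
Before the tax: set 601 − 6p = 2p + 177 → p* = $53, q* = 283.
With the tax collected from producers, supply shifts: qs = 2(p − 32) + 177.
New equilibrium: consumers pay $61, producers receive $29, q = 235. (Wedge: pb − ps = 32.)
Burden on consumers: $8; on producers: $24. (They sum to $32.)
The less price-elastic side of the market bears the larger share of a per-unit tax.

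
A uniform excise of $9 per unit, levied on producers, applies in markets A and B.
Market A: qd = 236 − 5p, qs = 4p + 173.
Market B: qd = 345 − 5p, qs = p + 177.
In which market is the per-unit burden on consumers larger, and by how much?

Market A: pre-tax p* = $7, q* = 201; post-tax q = 181; per-unit burden on consumers = $4.
Market B: pre-tax p* = $28, q* = 205; post-tax q = 197.5; per-unit burden on consumers = $1.5.
Difference: $4 vs $1.5 → market A is larger by $2.5.

Market A, by $2.5.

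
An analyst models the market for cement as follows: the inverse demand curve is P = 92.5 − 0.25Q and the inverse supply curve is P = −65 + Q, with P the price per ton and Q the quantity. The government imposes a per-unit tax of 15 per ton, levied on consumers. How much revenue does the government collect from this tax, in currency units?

Tax revenue = 1710.

Rewrite in direct form: Qd = 370 − 4P and Qs = P + 65.
Before the tax: set 370 − 4P = P + 65 → P* = 61, Q* = 126.
With the tax collected from consumers, demand (in seller-price terms) shifts: Qd = 370 − 4(P + 15).
New equilibrium: consumers pay 64, producers receive 49, Q = 114. (Wedge: Pb − Ps = 15.)
Revenue = t · Q = 15 · 114 = 1710.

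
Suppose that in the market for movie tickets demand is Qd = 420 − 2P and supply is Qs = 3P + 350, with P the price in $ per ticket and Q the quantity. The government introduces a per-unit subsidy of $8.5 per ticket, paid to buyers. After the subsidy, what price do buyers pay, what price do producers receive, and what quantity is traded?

Without the subsidy, 420 − 2P = 3P + 350 gives 5P = 70, so P* = $14 and Q* = 392.
With a per-unit subsidy paid to buyers, each effectively pays P − 8.5, so demand becomes Qd = 420 − 2(P − 8.5).
New equilibrium: buyers pay $8.9, producers receive $17.4, Q = 402.2. (Wedge: Pb − Ps = −8.5.)

Buyers pay $8.9; producers receive $17.4; quantity = 402.2.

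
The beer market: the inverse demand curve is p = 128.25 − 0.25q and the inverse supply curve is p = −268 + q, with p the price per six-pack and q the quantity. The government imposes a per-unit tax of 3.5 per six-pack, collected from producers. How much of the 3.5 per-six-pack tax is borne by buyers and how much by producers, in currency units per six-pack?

Buyers bear 0.7 per six-pack; producers bear 2.8 per six-pack.

Rewrite in direct form: qd = 513 − 4p and qs = p + 268.
Before the tax: set 513 − 4p = p + 268 → p* = 49, q* = 317.
With the tax collected from producers, supply shifts: qs = (p − 3.5) + 268.
New equilibrium: buyers pay 49.7, producers receive 46.2, q = 314.2. (Wedge: pb − ps = 3.5.)
Burden on buyers: 0.7; on producers: 2.8. (They sum to 3.5.)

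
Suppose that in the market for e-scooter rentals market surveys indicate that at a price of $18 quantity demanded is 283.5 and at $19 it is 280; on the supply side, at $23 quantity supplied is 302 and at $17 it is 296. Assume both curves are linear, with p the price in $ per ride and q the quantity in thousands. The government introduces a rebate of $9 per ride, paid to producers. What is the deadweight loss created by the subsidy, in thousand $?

Demand slope: (280 − 283.5)/(19 − 18) = -3.5, so qd = 346.5 − 3.5p.
Supply slope: (296 − 302)/(17 − 23) = 1, so qs = p + 279.
Without the subsidy, 346.5 − 3.5p = p + 279 gives 4.5p = 67.5, so p* = $15 and q* = 294.
With a per-unit subsidy paid to producers, each receives p + 9 per unit sold, so supply becomes qs = (p + 9) + 279.
Solving gives q = 301 with consumers paying $13 and producers receiving $22 (the $9 wedge).
Quantity rises by |ΔQ| = |294 − 301| = 7.
DWL = ½ · t · |ΔQ| = ½ · 9 · 7 = $31.5.

Deadweight loss = $31.5 thousand.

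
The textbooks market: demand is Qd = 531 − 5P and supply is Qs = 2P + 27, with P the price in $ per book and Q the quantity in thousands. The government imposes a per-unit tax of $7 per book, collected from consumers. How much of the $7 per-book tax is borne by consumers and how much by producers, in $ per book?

Consumers bear $2 per book; producers bear $5 per book.

Without the tax, 531 − 5P = 2P + 27 gives 7P = 504, so P* = $72 and Q* = 171.
With the tax collected from consumers, demand (in seller-price terms) shifts: Qd = 531 − 5(P + 7).
New equilibrium: consumers pay $74, producers receive $67, Q = 161. (Wedge: Pb − Ps = 7.)
Burden on consumers: $2; on producers: $5. (They sum to $7.)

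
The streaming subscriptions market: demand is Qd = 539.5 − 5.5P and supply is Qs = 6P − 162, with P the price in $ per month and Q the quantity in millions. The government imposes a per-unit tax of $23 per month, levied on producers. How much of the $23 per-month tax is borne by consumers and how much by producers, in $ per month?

Before the tax: set 539.5 − 5.5P = 6P − 162 → P* = $61, Q* = 204.
With the tax collected from producers, supply shifts: Qs = 6(P − 23) − 162.
Solving gives Q = 138 with consumers paying $73 and producers receiving $50 (the $23 wedge).
Burden on consumers: $12; on producers: $11. (They sum to $23.)

Consumers bear $12 per month; producers bear $11 per month.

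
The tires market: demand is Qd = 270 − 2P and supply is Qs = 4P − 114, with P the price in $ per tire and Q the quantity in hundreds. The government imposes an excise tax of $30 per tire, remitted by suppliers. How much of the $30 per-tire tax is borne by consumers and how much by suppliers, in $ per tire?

Consumers bear $20 per tire; suppliers bear $10 per tire.

Without the tax, 270 − 2P = 4P − 114 gives 6P = 384, so P* = $64 and Q* = 142.
With the tax collected from suppliers, supply shifts: Qs = 4(P − 30) − 114.
New equilibrium: consumers pay $84, suppliers receive $54, Q = 102. (Wedge: Pb − Ps = 30.)
Burden on consumers: $20; on suppliers: $10. (They sum to $30.)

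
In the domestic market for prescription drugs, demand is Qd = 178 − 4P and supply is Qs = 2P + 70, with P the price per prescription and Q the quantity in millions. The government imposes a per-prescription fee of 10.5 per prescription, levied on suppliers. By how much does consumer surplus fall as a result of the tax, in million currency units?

Without the tax, 178 − 4P = 2P + 70 gives 6P = 108, so P* = 18 and Q* = 106.
With the tax collected from suppliers, supply shifts: Qs = 2(P − 10.5) + 70.
Solving gives Q = 92 with consumers paying 21.5 and suppliers receiving 11 (the 10.5 wedge).
ΔCS is the trapezoid between Q = 92 and Q = 106 of height 3.5: ½ · (106 + 92) · 3.5 = 346.5.

Consumer surplus falls by 346.5 million.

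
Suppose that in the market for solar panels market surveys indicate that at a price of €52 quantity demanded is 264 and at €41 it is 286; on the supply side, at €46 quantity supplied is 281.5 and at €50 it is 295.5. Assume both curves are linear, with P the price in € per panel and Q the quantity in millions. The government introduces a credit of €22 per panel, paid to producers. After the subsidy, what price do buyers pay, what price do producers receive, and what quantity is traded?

Buyers pay €31; producers receive €53; quantity = 306.

Demand slope: (286 − 264)/(41 − 52) = -2, so Qd = 368 − 2P.
Supply slope: (295.5 − 281.5)/(50 − 46) = 3.5, so Qs = 3.5P + 120.5.
Without the subsidy, 368 − 2P = 3.5P + 120.5 gives 5.5P = 247.5, so P* = €45 and Q* = 278.
With a per-unit subsidy paid to producers, each receives P + 22 per unit sold, so supply becomes Qs = 3.5(P + 22) + 120.5.
Solving gives Q = 306 with buyers paying €31 and producers receiving €53 (the €22 wedge).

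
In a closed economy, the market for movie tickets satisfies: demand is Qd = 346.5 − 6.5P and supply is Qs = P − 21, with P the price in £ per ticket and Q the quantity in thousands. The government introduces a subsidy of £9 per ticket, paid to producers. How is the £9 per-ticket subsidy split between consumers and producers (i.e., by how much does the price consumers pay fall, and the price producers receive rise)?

Consumers gain £1.2 per ticket; producers gain £7.8 per ticket.

Without the subsidy, 346.5 − 6.5P = P − 21 gives 7.5P = 367.5, so P* = £49 and Q* = 28.
With a per-unit subsidy paid to producers, each receives P + 9 per unit sold, so supply becomes Qs = (P + 9) − 21.
Solving gives Q = 35.8 with consumers paying £47.8 and producers receiving £56.8 (the £9 wedge).
Gain to consumers: £1.2; to producers: £7.8. (They sum to £9.)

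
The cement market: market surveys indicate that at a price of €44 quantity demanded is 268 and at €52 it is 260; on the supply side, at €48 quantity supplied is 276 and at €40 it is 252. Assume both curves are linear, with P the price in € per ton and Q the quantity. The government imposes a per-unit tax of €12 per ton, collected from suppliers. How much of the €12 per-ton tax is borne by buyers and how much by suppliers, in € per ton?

Buyers bear €9 per ton; suppliers bear €3 per ton.

Demand slope: (260 − 268)/(52 − 44) = -1, so Qd = 312 − P.
Supply slope: (252 − 276)/(40 − 48) = 3, so Qs = 3P + 132.
Without the tax, 312 − P = 3P + 132 gives 4P = 180, so P* = €45 and Q* = 267.
With the tax collected from suppliers, supply shifts: Qs = 3(P − 12) + 132.
New equilibrium: buyers pay €54, suppliers receive €42, Q = 258. (Wedge: Pb − Ps = 12.)
Burden on buyers: €9; on suppliers: €3. (They sum to €12.)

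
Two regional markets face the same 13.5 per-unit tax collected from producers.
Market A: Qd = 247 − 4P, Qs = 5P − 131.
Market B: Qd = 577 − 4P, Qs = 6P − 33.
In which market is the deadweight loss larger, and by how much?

Market A: pre-tax P* = 42, Q* = 79; post-tax Q = 49; deadweight loss = 202.5.
Market B: pre-tax P* = 61, Q* = 333; post-tax Q = 300.6; deadweight loss = 218.7.
Difference: 202.5 vs 218.7 → market B is larger by 16.2.

Market B, by 16.2.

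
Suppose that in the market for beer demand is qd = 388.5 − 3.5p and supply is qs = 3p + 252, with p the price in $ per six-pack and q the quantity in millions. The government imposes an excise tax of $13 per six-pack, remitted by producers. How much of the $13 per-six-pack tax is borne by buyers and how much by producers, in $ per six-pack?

Without the tax, 388.5 − 3.5p = 3p + 252 gives 6.5p = 136.5, so p* = $21 and q* = 315.
With the tax collected from producers, supply shifts: qs = 3(p − 13) + 252.
New equilibrium: buyers pay $27, producers receive $14, q = 294. (Wedge: pb − ps = 13.)
Burden on buyers: $6; on producers: $7. (They sum to $13.)

Buyers bear $6 per six-pack; producers bear $7 per six-pack.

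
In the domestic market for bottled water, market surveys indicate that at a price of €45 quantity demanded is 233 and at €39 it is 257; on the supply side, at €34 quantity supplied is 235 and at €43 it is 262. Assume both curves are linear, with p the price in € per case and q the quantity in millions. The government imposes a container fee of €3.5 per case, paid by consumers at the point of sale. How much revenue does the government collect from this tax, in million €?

Tax revenue = €864.5 million.

Demand slope: (257 − 233)/(39 − 45) = -4, so qd = 413 − 4p.
Supply slope: (262 − 235)/(43 − 34) = 3, so qs = 3p + 133.
Without the tax, 413 − 4p = 3p + 133 gives 7p = 280, so p* = €40 and q* = 253.
With the tax collected from consumers, demand (in seller-price terms) shifts: qd = 413 − 4(p + 3.5).
Solving gives q = 247 with consumers paying €41.5 and sellers receiving €38 (the €3.5 wedge).
Revenue = t · Q = 3.5 · 247 = €864.5.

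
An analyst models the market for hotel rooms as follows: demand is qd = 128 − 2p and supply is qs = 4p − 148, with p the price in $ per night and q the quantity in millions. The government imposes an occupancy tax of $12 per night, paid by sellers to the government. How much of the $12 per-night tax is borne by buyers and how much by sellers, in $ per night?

Buyers bear $8 per night; sellers bear $4 per night.

Before the tax: set 128 − 2p = 4p − 148 → p* = $46, q* = 36.
With the tax collected from sellers, supply shifts: qs = 4(p − 12) − 148.
New equilibrium: buyers pay $54, sellers receive $42, q = 20. (Wedge: pb − ps = 12.)
Burden on buyers: $8; on sellers: $4. (They sum to $12.)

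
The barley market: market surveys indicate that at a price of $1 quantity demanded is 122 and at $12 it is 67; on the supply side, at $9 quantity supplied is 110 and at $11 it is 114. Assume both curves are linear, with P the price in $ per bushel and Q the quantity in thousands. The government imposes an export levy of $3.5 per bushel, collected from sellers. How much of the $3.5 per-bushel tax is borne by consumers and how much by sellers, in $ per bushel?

Demand slope: (67 − 122)/(12 − 1) = -5, so Qd = 127 − 5P.
Supply slope: (114 − 110)/(11 − 9) = 2, so Qs = 2P + 92.
Without the tax, 127 − 5P = 2P + 92 gives 7P = 35, so P* = $5 and Q* = 102.
With the tax collected from sellers, supply shifts: Qs = 2(P − 3.5) + 92.
Solving gives Q = 97 with consumers paying $6 and sellers receiving $2.5 (the $3.5 wedge).
Burden on consumers: $1; on sellers: $2.5. (They sum to $3.5.)
The less price-elastic side of the market bears the larger share of a per-unit tax.

Consumers bear $1 per bushel; sellers bear $2.5 per bushel.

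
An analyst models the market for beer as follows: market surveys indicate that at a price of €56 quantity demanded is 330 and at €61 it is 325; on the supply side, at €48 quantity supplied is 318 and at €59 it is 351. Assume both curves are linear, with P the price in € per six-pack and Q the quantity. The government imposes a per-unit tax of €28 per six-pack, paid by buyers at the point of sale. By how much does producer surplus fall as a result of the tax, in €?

Demand slope: (325 − 330)/(61 − 56) = -1, so Qd = 386 − P.
Supply slope: (351 − 318)/(59 − 48) = 3, so Qs = 3P + 174.
Before the tax: set 386 − P = 3P + 174 → P* = €53, Q* = 333.
With the tax collected from buyers, demand (in seller-price terms) shifts: Qd = 386 − (P + 28).
New equilibrium: buyers pay €74, producers receive €46, Q = 312. (Wedge: Pb − Ps = 28.)
ΔPS is the trapezoid between Q = 312 and Q = 333 of height €7: ½ · (333 + 312) · 7 = €2257.5.

Producer surplus falls by €2257.5.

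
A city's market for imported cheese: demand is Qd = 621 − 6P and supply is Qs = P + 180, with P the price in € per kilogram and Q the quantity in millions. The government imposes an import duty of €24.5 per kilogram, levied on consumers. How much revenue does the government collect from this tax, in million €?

Without the tax, 621 − 6P = P + 180 gives 7P = 441, so P* = €63 and Q* = 243.
With the tax collected from consumers, demand (in seller-price terms) shifts: Qd = 621 − 6(P + 24.5).
New equilibrium: consumers pay €66.5, suppliers receive €42, Q = 222. (Wedge: Pb − Ps = 24.5.)
Revenue = t · Q = 24.5 · 222 = €5439.

Tax revenue = €5439 million.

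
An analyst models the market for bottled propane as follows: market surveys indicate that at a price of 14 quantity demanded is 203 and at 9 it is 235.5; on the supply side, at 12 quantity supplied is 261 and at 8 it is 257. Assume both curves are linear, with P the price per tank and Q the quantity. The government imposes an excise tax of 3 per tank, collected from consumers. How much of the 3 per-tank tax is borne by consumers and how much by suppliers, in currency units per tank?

Demand slope: (235.5 − 203)/(9 − 14) = -6.5, so Qd = 294 − 6.5P.
Supply slope: (257 − 261)/(8 − 12) = 1, so Qs = P + 249.
Without the tax, 294 − 6.5P = P + 249 gives 7.5P = 45, so P* = 6 and Q* = 255.
With the tax collected from consumers, demand (in seller-price terms) shifts: Qd = 294 − 6.5(P + 3).
New equilibrium: consumers pay 6.4, suppliers receive 3.4, Q = 252.4. (Wedge: Pb − Ps = 3.)
Burden on consumers: 0.4; on suppliers: 2.6. (They sum to 3.)

Consumers bear 0.4 per tank; suppliers bear 2.6 per tank.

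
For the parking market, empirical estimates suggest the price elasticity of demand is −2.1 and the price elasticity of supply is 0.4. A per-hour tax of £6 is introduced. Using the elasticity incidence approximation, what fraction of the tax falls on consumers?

Incidence ratio: consumers' share ≈ εs / (εs + |εd|) = 0.4 / (0.4 + 2.1) = 0.16.
Supply is the less elastic side, so consumers bear the smaller share.

Consumers' share ≈ 0.16.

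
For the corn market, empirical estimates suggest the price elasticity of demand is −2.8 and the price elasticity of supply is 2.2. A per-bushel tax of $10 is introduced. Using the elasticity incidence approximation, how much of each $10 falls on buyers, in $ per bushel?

Buyers bear ≈ $4.4 per bushel.

Incidence ratio: buyers' share ≈ εs / (εs + |εd|) = 2.2 / (2.2 + 2.8) = 0.44.
So buyers bear ≈ 0.44 × $10 = $4.4; suppliers bear $5.6.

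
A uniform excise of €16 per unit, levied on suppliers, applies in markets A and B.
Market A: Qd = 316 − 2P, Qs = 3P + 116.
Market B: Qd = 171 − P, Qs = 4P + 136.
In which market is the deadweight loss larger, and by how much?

Market A, by €51.2.

Market A: pre-tax P* = €40, Q* = 236; post-tax Q = 216.8; deadweight loss = €153.6.
Market B: pre-tax P* = €7, Q* = 164; post-tax Q = 151.2; deadweight loss = €102.4.
Difference: €153.6 vs €102.4 → market A is larger by €51.2.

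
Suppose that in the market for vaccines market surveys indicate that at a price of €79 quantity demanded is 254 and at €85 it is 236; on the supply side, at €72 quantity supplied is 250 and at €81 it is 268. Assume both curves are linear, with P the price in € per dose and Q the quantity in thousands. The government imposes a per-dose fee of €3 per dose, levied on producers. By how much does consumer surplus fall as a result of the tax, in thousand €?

Consumer surplus falls by €309.84 thousand.

Demand slope: (236 − 254)/(85 − 79) = -3, so Qd = 491 − 3P.
Supply slope: (268 − 250)/(81 − 72) = 2, so Qs = 2P + 106.
Before the tax: set 491 − 3P = 2P + 106 → P* = €77, Q* = 260.
With the tax collected from producers, supply shifts: Qs = 2(P − 3) + 106.
New equilibrium: buyers pay €78.2, producers receive €75.2, Q = 256.4. (Wedge: Pb − Ps = 3.)
ΔCS is the trapezoid between Q = 256.4 and Q = 260 of height €1.2: ½ · (260 + 256.4) · 1.2 = €309.84.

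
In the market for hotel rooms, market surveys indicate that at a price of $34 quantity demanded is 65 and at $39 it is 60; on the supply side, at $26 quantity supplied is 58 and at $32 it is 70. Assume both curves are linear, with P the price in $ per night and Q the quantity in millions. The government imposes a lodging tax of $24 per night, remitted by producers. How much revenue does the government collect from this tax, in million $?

Tax revenue = $1248 million.

Demand slope: (60 − 65)/(39 − 34) = -1, so Qd = 99 − P.
Supply slope: (70 − 58)/(32 − 26) = 2, so Qs = 2P + 6.
Before the tax: set 99 − P = 2P + 6 → P* = $31, Q* = 68.
With the tax collected from producers, supply shifts: Qs = 2(P − 24) + 6.
Solving gives Q = 52 with consumers paying $47 and producers receiving $23 (the $24 wedge).
Revenue = t · Q = 24 · 52 = $1248.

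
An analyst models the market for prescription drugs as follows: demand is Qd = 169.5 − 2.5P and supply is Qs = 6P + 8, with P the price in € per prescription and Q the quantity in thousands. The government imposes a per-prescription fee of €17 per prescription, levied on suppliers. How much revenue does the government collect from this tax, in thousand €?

Without the tax, 169.5 − 2.5P = 6P + 8 gives 8.5P = 161.5, so P* = €19 and Q* = 122.
With the tax collected from suppliers, supply shifts: Qs = 6(P − 17) + 8.
Solving gives Q = 92 with buyers paying €31 and suppliers receiving €14 (the €17 wedge).
Revenue = t · Q = 17 · 92 = €1564.

Tax revenue = €1564 thousand.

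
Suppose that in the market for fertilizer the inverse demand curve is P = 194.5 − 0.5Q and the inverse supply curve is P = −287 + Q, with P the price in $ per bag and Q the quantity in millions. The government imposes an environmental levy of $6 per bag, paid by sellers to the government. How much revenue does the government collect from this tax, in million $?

Inverting to Q(P) form: Qd = 389 − 2P; Qs = P + 287.
Before the tax: set 389 − 2P = P + 287 → P* = $34, Q* = 321.
With the tax collected from sellers, supply shifts: Qs = (P − 6) + 287.
Solving gives Q = 317 with buyers paying $36 and sellers receiving $30 (the $6 wedge).
Revenue = t · Q = 6 · 317 = $1902.

Tax revenue = $1902 million.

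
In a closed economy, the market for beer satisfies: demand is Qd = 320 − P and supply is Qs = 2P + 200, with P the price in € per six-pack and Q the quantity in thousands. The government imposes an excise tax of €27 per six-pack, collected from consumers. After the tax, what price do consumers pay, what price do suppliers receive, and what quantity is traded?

Consumers pay €58; suppliers receive €31; quantity = 262.

Before the tax: set 320 − P = 2P + 200 → P* = €40, Q* = 280.
With the tax collected from consumers, demand (in seller-price terms) shifts: Qd = 320 − (P + 27).
Solving gives Q = 262 with consumers paying €58 and suppliers receiving €31 (the €27 wedge).
The less price-elastic side of the market bears the larger share of a per-unit tax.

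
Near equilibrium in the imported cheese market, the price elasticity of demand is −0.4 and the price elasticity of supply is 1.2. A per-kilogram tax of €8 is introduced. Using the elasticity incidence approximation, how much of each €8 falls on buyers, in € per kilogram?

Buyers bear ≈ €6 per kilogram.

Incidence ratio: buyers' share ≈ εs / (εs + |εd|) = 1.2 / (1.2 + 0.4) = 0.75.
So buyers bear ≈ 0.75 × €8 = €6; sellers bear €2.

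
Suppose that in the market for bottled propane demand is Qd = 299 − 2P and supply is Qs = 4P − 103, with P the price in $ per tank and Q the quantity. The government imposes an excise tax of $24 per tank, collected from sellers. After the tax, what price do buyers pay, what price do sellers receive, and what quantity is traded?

Buyers pay $83; sellers receive $59; quantity = 133.

Without the tax, 299 − 2P = 4P − 103 gives 6P = 402, so P* = $67 and Q* = 165.
With the tax collected from sellers, supply shifts: Qs = 4(P − 24) − 103.
New equilibrium: buyers pay $83, sellers receive $59, Q = 133. (Wedge: Pb − Ps = 24.)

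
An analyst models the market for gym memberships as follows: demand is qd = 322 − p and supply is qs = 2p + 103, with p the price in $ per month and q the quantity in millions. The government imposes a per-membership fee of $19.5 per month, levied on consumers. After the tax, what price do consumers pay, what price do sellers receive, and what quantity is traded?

Consumers pay $86; sellers receive $66.5; quantity = 236.

Before the tax: set 322 − p = 2p + 103 → p* = $73, q* = 249.
With the tax collected from consumers, demand (in seller-price terms) shifts: qd = 322 − (p + 19.5).
Solving gives q = 236 with consumers paying $86 and sellers receiving $66.5 (the $19.5 wedge).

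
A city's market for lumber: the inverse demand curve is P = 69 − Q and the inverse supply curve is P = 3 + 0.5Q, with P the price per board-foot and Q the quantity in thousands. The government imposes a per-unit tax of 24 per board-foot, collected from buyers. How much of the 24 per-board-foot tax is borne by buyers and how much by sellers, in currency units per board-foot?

Inverting to Q(P) form: Qd = 69 − P; Qs = 2P − 6.
Without the tax, 69 − P = 2P − 6 gives 3P = 75, so P* = 25 and Q* = 44.
With the tax collected from buyers, demand (in seller-price terms) shifts: Qd = 69 − (P + 24).
New equilibrium: buyers pay 41, sellers receive 17, Q = 28. (Wedge: Pb − Ps = 24.)
Burden on buyers: 16; on sellers: 8. (They sum to 24.)

Buyers bear 16 per board-foot; sellers bear 8 per board-foot.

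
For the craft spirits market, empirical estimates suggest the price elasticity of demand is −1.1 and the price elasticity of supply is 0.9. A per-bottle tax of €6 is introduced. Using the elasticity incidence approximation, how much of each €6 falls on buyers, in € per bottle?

Buyers bear ≈ €2.7 per bottle.

Incidence ratio: buyers' share ≈ εs / (εs + |εd|) = 0.9 / (0.9 + 1.1) = 0.45.
So buyers bear ≈ 0.45 × €6 = €2.7; producers bear €3.3.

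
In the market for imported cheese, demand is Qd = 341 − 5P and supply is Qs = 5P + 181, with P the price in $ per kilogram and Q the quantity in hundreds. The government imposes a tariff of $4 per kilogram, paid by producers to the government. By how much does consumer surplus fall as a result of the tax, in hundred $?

Consumer surplus falls by $512 hundred.

Before the tax: set 341 − 5P = 5P + 181 → P* = $16, Q* = 261.
With the tax collected from producers, supply shifts: Qs = 5(P − 4) + 181.
Solving gives Q = 251 with consumers paying $18 and producers receiving $14 (the $4 wedge).
ΔCS is the trapezoid between Q = 251 and Q = 261 of height $2: ½ · (261 + 251) · 2 = $512.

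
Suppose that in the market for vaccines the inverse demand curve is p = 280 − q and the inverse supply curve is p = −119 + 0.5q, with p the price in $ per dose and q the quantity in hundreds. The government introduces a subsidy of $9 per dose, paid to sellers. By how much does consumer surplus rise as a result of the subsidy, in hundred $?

Rewrite in direct form: qd = 280 − p and qs = 2p + 238.
Without the subsidy, 280 − p = 2p + 238 gives 3p = 42, so p* = $14 and q* = 266.
With a per-unit subsidy paid to sellers, each receives p + 9 per unit sold, so supply becomes qs = 2(p + 9) + 238.
New equilibrium: consumers pay $8, sellers receive $17, q = 272. (Wedge: pb − ps = −9.)
ΔCS is the trapezoid between Q = 272 and Q = 266 of height $6: ½ · (266 + 272) · 6 = $1614.

Consumer surplus rises by $1614 hundred.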